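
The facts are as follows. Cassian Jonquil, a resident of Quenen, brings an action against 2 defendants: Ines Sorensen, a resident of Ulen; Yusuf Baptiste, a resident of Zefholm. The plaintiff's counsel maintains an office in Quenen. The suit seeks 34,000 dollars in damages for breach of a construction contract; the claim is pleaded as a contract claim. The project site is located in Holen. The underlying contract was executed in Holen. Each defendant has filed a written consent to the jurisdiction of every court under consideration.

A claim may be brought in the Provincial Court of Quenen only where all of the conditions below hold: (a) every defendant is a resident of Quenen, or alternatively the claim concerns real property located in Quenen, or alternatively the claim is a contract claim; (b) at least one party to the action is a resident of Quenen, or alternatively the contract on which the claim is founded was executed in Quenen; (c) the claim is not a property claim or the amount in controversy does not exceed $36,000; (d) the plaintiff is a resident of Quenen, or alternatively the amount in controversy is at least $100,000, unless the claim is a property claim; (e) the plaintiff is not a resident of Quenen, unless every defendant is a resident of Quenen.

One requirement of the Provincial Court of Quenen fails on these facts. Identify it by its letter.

(e)

The Provincial Court of Quenen:
  (a) The claim is a contract claim — that alternative is enough. Met.
  (b) Cassian Jonquil resides in Quenen, so this disjunct is met. Met.
  (c) The claim is a contract claim, not a property claim, which satisfies one of the alternatives. Condition met.
  (d) The plaintiff resides in Quenen, so one alternative holds. Condition met.
  (e) The plaintiff resides in Quenen. And the defendants reside as follows — Ines Sorensen in Ulen, Yusuf Baptiste in Zefholm — not all in Quenen, so the proviso does not save it. Not met.
Only condition (e) fails.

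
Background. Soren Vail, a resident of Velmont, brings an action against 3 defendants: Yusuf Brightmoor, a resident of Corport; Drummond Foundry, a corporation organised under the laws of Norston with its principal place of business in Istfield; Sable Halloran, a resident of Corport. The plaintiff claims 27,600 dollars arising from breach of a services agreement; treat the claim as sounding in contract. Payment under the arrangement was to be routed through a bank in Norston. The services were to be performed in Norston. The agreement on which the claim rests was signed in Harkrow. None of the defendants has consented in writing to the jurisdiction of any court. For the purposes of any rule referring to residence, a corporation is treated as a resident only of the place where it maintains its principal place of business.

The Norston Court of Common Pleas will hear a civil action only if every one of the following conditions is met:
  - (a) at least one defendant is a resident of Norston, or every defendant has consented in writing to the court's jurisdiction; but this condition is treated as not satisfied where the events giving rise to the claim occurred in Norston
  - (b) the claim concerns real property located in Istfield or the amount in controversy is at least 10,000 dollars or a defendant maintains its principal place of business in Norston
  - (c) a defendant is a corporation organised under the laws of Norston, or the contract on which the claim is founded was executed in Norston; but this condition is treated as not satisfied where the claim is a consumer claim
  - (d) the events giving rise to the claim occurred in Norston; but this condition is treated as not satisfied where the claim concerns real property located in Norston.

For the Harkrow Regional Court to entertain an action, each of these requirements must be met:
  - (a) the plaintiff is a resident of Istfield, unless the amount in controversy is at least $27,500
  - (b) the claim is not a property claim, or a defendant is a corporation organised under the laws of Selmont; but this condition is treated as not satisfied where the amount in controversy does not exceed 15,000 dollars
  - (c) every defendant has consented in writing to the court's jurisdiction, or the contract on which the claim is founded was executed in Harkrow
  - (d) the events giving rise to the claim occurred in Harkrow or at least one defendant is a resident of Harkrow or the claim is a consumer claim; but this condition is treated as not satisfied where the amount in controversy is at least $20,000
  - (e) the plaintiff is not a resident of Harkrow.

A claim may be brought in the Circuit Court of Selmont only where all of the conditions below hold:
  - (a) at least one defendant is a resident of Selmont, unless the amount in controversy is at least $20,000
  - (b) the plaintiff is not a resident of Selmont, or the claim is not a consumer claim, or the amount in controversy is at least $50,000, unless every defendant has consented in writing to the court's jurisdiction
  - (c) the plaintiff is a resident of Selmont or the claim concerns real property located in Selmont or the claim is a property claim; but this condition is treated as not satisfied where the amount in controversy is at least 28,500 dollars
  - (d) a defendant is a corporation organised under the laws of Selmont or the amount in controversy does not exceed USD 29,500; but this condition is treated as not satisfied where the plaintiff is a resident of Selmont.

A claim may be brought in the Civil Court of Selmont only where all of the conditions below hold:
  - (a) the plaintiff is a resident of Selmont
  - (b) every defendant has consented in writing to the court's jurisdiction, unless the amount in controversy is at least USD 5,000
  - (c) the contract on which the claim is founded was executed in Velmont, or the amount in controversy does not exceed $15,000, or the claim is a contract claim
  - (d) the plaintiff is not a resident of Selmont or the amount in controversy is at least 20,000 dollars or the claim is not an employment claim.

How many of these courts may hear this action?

0

The Norston Court of Common Pleas:
  (a) No defendant resides in Norston (they reside in Corport, Istfield, Corport); no such written consent has been filed — no alternative holds. Fails.
  (b) The amount in controversy is $27,600, which meets the USD 10,000 floor, so this disjunct is met. Satisfied.
  (c) Drummond Foundry is organised under the laws of Norston — that alternative is enough. The carve-out does not apply: the claim is a contract claim, not a consumer claim. Satisfied.
  (d) The operative events occurred in Norston. The exception is not triggered, since the claim does not concern real property. Condition met.
  → No jurisdiction.
The Harkrow Regional Court:
  (a) The plaintiff resides in Velmont, not Istfield. The proviso rescues it, though: the amount in controversy is 27,600 dollars, which meets the 27,500 dollars floor. Satisfied.
  (b) The claim is a contract claim, not a property claim, so this disjunct is met. The carve-out does not apply: the amount in controversy is USD 27,600, above the $15,000 ceiling. Met.
  (c) The contract was executed in Harkrow, so this disjunct is met. Satisfied.
  (d) The operative events occurred in Norston, not Harkrow; no defendant resides in Harkrow (they reside in Corport, Istfield, Corport); the claim is a contract claim, not a consumer claim — none of the alternatives is met. Not met.
  (e) The plaintiff resides in Velmont, which is not Harkrow. Condition met.
  → The court lacks jurisdiction.
The Circuit Court of Selmont:
  (a) No defendant resides in Selmont (they reside in Corport, Istfield, Corport). The proviso rescues it, though: the amount in controversy is $27,600, which meets the $20,000 floor. Condition met.
  (b) The plaintiff resides in Velmont, which is not Selmont, so this disjunct is met. Met.
  (c) The plaintiff resides in Velmont, not Selmont; the claim does not concern real property; the claim is a contract claim, not a property claim — no alternative holds. Not met.
  (d) The amount in controversy is $27,600, within the 29,500 dollars ceiling, so this disjunct is met. And the carve-out is inapplicable — the plaintiff resides in Velmont, not Selmont. Satisfied.
  → No jurisdiction.
The Civil Court of Selmont:
  (a) The plaintiff resides in Velmont, not Selmont. Not met.
  (b) No such written consent has been filed. The proviso rescues it, though: the amount in controversy is $27,600, which meets the USD 5,000 floor. Satisfied.
  (c) The claim is a contract claim, so one alternative holds. Met.
  (d) The plaintiff resides in Velmont, which is not Selmont, which satisfies one of the alternatives. Condition met.
  → No jurisdiction.
No court satisfies all of its conditions.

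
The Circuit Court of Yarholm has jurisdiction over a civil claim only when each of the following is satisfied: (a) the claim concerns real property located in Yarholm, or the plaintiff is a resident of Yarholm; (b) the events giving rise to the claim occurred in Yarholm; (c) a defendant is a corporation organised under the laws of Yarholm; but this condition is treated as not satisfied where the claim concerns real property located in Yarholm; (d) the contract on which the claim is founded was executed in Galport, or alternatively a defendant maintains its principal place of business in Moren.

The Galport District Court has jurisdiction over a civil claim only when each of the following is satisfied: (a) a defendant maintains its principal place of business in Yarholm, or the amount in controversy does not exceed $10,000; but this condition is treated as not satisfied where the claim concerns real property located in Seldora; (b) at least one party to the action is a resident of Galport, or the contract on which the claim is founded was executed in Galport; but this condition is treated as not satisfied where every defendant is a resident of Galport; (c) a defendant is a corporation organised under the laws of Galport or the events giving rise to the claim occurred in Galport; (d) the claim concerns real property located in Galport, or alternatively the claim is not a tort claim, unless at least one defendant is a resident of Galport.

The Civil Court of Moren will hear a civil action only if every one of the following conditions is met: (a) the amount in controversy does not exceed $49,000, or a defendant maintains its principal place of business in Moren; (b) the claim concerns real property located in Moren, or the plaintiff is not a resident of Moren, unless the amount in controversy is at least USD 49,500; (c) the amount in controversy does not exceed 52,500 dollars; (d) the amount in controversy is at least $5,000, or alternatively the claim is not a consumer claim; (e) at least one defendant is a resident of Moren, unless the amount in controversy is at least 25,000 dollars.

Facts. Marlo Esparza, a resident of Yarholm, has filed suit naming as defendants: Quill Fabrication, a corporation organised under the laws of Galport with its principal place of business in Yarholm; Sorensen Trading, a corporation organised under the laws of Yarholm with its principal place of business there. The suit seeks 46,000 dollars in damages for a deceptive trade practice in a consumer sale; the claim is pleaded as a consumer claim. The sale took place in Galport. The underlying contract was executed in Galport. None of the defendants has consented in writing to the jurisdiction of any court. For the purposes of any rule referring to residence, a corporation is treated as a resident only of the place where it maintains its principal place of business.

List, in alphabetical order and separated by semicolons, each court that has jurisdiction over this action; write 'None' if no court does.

The Circuit Court of Yarholm:
  (a) The plaintiff resides in Yarholm, so this disjunct is met. Satisfied.
  (b) The operative events occurred in Galport, not Yarholm. Fails.
  (c) Sorensen Trading is organised under the laws of Yarholm. The exception is not triggered, since the claim does not concern real property. Condition met.
  (d) The contract was executed in Galport, which satisfies one of the alternatives. Satisfied.
  → Not every requirement is met — no jurisdiction.
The Galport District Court:
  (a) Quill Fabrication has its principal place of business in Yarholm, so this disjunct is met. The carve-out does not apply: the claim does not concern real property. Satisfied.
  (b) The contract was executed in Galport — that alternative is enough. The carve-out does not apply: the defendants reside as follows — Quill Fabrication in Yarholm, Sorensen Trading in Yarholm — not all in Galport. Met.
  (c) Quill Fabrication is organised under the laws of Galport — that alternative is enough. Met.
  (d) The claim is a consumer claim, not a tort claim, which satisfies one of the alternatives. Met.
  → Every requirement is satisfied — jurisdiction.
The Civil Court of Moren:
  (a) The amount in controversy is 46,000 dollars, within the USD 49,000 ceiling — that alternative is enough. Met.
  (b) The plaintiff resides in Yarholm, which is not Moren, which satisfies one of the alternatives. Met.
  (c) The amount in controversy is $46,000, within the 52,500 dollars ceiling. Satisfied.
  (d) The amount in controversy is $46,000, which meets the USD 5,000 floor, which satisfies one of the alternatives. Satisfied.
  (e) No defendant resides in Moren (they reside in Yarholm, Yarholm). But the amount in controversy is $46,000, which meets the USD 25,000 floor, and the 'unless' clause therefore excuses the requirement. Met.
  → Every requirement is satisfied — jurisdiction.

the Civil Court of Moren; the Galport District Court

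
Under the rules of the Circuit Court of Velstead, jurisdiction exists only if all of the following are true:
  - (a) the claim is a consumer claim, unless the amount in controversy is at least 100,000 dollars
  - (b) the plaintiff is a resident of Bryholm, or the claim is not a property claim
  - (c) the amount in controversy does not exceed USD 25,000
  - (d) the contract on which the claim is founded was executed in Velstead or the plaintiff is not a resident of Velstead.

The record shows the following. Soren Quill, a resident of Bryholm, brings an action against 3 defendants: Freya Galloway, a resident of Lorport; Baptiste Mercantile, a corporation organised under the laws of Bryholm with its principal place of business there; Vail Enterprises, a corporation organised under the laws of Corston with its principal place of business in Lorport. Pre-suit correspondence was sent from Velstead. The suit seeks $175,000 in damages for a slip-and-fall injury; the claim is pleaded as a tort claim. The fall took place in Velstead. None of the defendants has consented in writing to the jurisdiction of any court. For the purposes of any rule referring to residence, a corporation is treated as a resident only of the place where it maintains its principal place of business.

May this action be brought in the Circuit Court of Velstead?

The Circuit Court of Velstead:
  (a) The claim is a tort claim, not a consumer claim. But the amount in controversy is $175,000, which meets the USD 100,000 floor, and the 'unless' clause therefore excuses the requirement. Condition met.
  (b) The plaintiff resides in Bryholm, so this disjunct is met. Met.
  (c) The amount in controversy is USD 175,000, above the 25,000 dollars ceiling. Condition not met.
  (d) The plaintiff resides in Bryholm, which is not Velstead, so one alternative holds. Condition met.
  → No jurisdiction.

No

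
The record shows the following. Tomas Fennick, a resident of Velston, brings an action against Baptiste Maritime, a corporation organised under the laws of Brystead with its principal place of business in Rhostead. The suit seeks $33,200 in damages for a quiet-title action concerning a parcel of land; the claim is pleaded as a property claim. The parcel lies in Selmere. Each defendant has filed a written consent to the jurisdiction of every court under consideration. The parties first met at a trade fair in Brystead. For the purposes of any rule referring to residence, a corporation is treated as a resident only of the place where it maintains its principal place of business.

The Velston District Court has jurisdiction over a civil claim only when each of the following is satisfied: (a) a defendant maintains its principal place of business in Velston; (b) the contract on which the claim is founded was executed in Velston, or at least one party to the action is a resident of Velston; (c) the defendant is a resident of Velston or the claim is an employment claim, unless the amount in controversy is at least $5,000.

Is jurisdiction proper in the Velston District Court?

The Velston District Court:
  (a) The corporate defendant(s) have their principal place of business in Rhostead, not Velston. Not satisfied.
  (b) Tomas Fennick resides in Velston, so this disjunct is met. Condition met.
  (c) The defendant resides in Rhostead, not Velston; the claim is a property claim, not an employment claim — none of the alternatives is met. However, the amount in controversy is USD 33,200, which meets the $5,000 floor, so the 'unless' proviso supplies this condition. Condition met.
  → At least one condition fails; no jurisdiction.

No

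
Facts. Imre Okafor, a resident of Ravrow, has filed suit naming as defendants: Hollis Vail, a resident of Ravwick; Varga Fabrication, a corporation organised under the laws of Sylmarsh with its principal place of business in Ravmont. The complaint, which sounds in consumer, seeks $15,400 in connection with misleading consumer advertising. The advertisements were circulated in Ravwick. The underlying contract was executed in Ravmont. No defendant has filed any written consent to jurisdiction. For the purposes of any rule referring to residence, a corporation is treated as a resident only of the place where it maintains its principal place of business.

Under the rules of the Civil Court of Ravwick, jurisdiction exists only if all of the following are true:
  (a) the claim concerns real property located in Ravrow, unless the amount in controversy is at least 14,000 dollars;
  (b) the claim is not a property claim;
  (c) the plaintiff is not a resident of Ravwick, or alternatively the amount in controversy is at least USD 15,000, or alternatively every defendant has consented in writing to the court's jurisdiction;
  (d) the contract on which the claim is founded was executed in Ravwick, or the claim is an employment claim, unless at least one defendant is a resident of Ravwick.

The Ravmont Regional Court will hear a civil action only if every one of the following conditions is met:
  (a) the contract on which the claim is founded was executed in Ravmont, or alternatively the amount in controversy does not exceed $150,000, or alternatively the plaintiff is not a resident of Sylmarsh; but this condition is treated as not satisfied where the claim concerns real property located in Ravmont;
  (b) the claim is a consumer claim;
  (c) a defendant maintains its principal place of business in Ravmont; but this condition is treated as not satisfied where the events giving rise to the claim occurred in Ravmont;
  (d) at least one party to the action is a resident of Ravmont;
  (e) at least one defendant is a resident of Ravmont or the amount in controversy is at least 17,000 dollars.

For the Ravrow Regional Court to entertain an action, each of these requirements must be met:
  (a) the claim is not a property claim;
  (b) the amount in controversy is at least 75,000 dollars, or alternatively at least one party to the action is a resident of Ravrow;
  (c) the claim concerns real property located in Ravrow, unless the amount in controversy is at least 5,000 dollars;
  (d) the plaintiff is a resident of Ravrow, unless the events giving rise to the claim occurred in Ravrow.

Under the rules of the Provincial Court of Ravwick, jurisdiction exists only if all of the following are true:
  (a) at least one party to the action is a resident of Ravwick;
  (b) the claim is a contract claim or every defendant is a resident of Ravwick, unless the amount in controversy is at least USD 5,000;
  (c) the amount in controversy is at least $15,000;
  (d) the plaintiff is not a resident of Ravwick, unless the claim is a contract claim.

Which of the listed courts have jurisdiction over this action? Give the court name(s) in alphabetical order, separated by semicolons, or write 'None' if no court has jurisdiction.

the Civil Court of Ravwick; the Provincial Court of Ravwick; the Ravmont Regional Court; the Ravrow Regional Court

The Civil Court of Ravwick:
  (a) The claim does not concern real property. The proviso rescues it, though: the amount in controversy is 15,400 dollars, which meets the USD 14,000 floor. Satisfied.
  (b) The claim is a consumer claim, not a property claim. Met.
  (c) The plaintiff resides in Ravrow, which is not Ravwick, which satisfies one of the alternatives. Met.
  (d) The contract was executed in Ravmont, not Ravwick; the claim is a consumer claim, not an employment claim — none of the alternatives is met. However, Hollis Vail resides in Ravwick, so the 'unless' proviso supplies this condition. Condition met.
  → Every requirement is satisfied — jurisdiction.
The Ravmont Regional Court:
  (a) The contract was executed in Ravmont — that alternative is enough. And the carve-out is inapplicable — the claim does not concern real property. Met.
  (b) The claim is a consumer claim. Satisfied.
  (c) Varga Fabrication has its principal place of business in Ravmont. And the carve-out is inapplicable — the operative events occurred in Ravwick, not Ravmont. Met.
  (d) Varga Fabrication resides in Ravmont. Condition met.
  (e) Varga Fabrication resides in Ravmont, so this disjunct is met. Condition met.
  → Every requirement is satisfied — jurisdiction.
The Ravrow Regional Court:
  (a) The claim is a consumer claim, not a property claim. Satisfied.
  (b) Imre Okafor resides in Ravrow, so this disjunct is met. Satisfied.
  (c) The claim does not concern real property. The proviso rescues it, though: the amount in controversy is 15,400 dollars, which meets the $5,000 floor. Satisfied.
  (d) The plaintiff resides in Ravrow. Satisfied.
  → Every requirement is satisfied — jurisdiction.
The Provincial Court of Ravwick:
  (a) Hollis Vail resides in Ravwick. Satisfied.
  (b) The claim is a consumer claim, not a contract claim; the defendants reside as follows — Hollis Vail in Ravwick, Varga Fabrication in Ravmont — not all in Ravwick — every alternative fails. The proviso rescues it, though: the amount in controversy is $15,400, which meets the $5,000 floor. Condition met.
  (c) The amount in controversy is 15,400 dollars, which meets the USD 15,000 floor. Met.
  (d) The plaintiff resides in Ravrow, which is not Ravwick. Met.
  → Jurisdiction lies.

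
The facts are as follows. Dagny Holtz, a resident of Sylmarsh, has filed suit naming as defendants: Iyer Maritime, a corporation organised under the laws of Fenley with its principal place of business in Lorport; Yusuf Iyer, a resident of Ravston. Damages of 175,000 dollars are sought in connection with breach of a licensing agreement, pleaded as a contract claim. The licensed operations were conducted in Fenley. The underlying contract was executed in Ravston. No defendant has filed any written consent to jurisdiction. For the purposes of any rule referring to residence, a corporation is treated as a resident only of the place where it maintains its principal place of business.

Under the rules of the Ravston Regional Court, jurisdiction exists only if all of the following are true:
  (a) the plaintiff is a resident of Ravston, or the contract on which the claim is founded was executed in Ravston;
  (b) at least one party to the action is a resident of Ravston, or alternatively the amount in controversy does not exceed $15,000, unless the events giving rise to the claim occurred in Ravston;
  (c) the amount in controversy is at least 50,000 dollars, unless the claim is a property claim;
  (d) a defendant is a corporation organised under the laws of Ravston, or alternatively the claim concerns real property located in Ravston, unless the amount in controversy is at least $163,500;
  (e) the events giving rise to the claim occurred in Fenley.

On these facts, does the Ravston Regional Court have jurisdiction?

Yes

The Ravston Regional Court:
  (a) The contract was executed in Ravston — that alternative is enough. Satisfied.
  (b) Yusuf Iyer resides in Ravston, so one alternative holds. Satisfied.
  (c) The amount in controversy is 175,000 dollars, which meets the USD 50,000 floor. Condition met.
  (d) The corporate defendant(s) are organised in Fenley, not Ravston; the claim does not concern real property — none of the alternatives is met. But the amount in controversy is USD 175,000, which meets the $163,500 floor, and the 'unless' clause therefore excuses the requirement. Satisfied.
  (e) The operative events occurred in Fenley. Satisfied.
  → All conditions met; jurisdiction exists.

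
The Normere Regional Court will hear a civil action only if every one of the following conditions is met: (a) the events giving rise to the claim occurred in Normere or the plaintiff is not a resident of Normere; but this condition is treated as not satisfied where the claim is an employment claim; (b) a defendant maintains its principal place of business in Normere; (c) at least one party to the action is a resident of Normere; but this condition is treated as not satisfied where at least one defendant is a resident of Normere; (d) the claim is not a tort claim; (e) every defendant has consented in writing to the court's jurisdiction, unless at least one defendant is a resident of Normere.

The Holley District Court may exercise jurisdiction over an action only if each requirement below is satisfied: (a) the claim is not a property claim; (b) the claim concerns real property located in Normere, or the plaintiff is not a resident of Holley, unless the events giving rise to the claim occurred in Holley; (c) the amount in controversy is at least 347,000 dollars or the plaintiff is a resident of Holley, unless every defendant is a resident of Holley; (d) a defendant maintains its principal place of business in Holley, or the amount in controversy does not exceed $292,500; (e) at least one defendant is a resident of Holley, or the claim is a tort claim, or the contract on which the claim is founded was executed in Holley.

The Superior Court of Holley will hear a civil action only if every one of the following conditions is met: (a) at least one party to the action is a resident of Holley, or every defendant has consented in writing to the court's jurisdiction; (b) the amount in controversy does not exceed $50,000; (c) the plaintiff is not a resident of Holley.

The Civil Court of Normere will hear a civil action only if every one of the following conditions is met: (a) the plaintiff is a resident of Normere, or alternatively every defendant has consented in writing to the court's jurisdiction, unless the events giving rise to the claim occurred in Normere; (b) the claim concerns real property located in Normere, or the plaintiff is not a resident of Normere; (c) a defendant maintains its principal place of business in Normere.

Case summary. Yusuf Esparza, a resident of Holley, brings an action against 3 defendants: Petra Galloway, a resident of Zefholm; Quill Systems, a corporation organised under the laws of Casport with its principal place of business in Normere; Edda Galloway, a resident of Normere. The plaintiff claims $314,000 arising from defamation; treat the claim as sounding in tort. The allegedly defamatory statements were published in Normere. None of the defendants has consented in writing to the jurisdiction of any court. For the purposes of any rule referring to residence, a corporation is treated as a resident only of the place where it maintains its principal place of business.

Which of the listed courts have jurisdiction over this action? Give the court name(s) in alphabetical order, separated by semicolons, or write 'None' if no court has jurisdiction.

The Normere Regional Court:
  (a) The operative events occurred in Normere, so one alternative holds. And the carve-out is inapplicable — the claim is a tort claim, not an employment claim. Met.
  (b) Quill Systems has its principal place of business in Normere. Condition met.
  (c) Quill Systems resides in Normere. However, Quill Systems resides in Normere, which falls within the stated exception and so defeats the condition. Not satisfied.
  (d) The claim is a tort claim. Not satisfied.
  (e) No such written consent has been filed. But Quill Systems resides in Normere, and the 'unless' clause therefore excuses the requirement. Met.
  → The court lacks jurisdiction.
The Holley District Court:
  (a) The claim is a tort claim, not a property claim. Condition met.
  (b) The claim does not concern real property; the plaintiff resides in Holley — no alternative holds. Nor does the 'unless' clause help: the operative events occurred in Normere, not Holley. Fails.
  (c) The plaintiff resides in Holley, so one alternative holds. Met.
  (d) The corporate defendant(s) have their principal place of business in Normere, not Holley; the amount in controversy is 314,000 dollars, above the 292,500 dollars ceiling — every alternative fails. Fails.
  (e) The claim is a tort claim, which satisfies one of the alternatives. Met.
  → The court lacks jurisdiction.
The Superior Court of Holley:
  (a) Yusuf Esparza resides in Holley — that alternative is enough. Met.
  (b) The amount in controversy is $314,000, above the $50,000 ceiling. Not satisfied.
  (c) The plaintiff resides in Holley. Fails.
  → The court lacks jurisdiction.
The Civil Court of Normere:
  (a) The plaintiff resides in Holley, not Normere; no such written consent has been filed — none of the alternatives is met. However, the operative events occurred in Normere, so the 'unless' proviso supplies this condition. Met.
  (b) The plaintiff resides in Holley, which is not Normere, so this disjunct is met. Met.
  (c) Quill Systems has its principal place of business in Normere. Satisfied.
  → Every requirement is satisfied — jurisdiction.

the Civil Court of Normere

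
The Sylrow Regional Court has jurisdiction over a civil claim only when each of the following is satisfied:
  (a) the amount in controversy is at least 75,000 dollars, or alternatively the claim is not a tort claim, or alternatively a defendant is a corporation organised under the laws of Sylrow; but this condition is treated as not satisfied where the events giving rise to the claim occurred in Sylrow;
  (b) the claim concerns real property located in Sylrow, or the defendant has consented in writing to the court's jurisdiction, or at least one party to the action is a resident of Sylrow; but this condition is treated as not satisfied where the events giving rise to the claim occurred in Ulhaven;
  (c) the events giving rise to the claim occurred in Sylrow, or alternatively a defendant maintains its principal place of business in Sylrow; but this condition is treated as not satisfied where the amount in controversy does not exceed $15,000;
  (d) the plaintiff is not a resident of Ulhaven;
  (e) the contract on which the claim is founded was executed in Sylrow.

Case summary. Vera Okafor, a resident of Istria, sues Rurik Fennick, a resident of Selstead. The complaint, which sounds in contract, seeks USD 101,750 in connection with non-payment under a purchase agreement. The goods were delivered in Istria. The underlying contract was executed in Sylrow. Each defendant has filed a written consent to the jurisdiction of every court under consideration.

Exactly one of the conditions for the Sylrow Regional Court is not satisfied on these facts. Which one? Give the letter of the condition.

The Sylrow Regional Court:
  (a) The amount in controversy is 101,750 dollars, which meets the $75,000 floor, which satisfies one of the alternatives. And the carve-out is inapplicable — the operative events occurred in Istria, not Sylrow. Condition met.
  (b) Every defendant has filed written consent, which satisfies one of the alternatives. The carve-out does not apply: the operative events occurred in Istria, not Ulhaven. Satisfied.
  (c) The operative events occurred in Istria, not Sylrow; no defendant is a corporation — none of the alternatives is met. Not satisfied.
  (d) The plaintiff resides in Istria, which is not Ulhaven. Met.
  (e) The contract was executed in Sylrow. Condition met.
Only condition (c) fails.

(c)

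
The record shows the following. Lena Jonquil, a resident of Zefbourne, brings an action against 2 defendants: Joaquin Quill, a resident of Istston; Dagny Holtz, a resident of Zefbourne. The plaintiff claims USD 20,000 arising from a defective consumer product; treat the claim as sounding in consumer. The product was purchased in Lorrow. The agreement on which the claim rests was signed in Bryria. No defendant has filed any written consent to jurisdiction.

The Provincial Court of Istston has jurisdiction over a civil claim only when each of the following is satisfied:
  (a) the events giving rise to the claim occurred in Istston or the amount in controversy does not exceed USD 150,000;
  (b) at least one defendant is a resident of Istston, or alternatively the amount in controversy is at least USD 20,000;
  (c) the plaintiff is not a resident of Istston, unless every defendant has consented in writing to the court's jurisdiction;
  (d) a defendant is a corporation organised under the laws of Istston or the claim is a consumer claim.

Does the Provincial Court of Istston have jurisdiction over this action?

Yes

The Provincial Court of Istston:
  (a) The amount in controversy is $20,000, within the 150,000 dollars ceiling — that alternative is enough. Condition met.
  (b) Joaquin Quill resides in Istston — that alternative is enough. Met.
  (c) The plaintiff resides in Zefbourne, which is not Istston. Condition met.
  (d) The claim is a consumer claim, so one alternative holds. Satisfied.
  → The court has jurisdiction.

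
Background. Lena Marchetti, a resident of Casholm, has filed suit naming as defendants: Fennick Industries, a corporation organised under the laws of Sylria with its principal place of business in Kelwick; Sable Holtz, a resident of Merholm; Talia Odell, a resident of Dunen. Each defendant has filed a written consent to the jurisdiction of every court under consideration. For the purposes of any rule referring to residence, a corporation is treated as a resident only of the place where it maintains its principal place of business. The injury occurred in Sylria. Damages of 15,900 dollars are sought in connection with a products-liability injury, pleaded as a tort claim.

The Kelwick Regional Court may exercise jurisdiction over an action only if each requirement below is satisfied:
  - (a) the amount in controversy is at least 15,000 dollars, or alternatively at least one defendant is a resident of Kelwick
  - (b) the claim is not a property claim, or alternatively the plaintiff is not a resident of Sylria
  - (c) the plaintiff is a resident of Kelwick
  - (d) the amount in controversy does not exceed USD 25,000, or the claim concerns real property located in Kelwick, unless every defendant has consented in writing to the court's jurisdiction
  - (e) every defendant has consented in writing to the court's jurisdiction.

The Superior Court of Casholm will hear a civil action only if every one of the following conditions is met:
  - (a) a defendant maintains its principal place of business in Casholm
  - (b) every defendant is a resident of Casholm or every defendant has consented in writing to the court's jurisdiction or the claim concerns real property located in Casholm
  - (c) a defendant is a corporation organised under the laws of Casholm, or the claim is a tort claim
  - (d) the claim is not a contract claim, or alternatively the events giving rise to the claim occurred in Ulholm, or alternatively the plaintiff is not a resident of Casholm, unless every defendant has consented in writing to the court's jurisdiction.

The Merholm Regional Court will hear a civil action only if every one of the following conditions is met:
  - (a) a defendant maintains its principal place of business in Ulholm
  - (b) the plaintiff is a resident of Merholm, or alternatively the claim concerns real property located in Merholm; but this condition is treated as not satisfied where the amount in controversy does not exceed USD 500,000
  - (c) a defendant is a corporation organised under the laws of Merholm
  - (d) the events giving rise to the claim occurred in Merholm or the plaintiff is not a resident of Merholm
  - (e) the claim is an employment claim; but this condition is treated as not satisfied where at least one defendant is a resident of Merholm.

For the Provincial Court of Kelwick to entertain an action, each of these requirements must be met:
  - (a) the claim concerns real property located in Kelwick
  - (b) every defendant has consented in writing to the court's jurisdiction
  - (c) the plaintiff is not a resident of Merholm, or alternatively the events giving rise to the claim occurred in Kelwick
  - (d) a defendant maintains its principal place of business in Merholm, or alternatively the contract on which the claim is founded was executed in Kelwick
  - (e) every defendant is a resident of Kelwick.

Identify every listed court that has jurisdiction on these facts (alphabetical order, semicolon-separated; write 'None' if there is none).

None

The Kelwick Regional Court:
  (a) The amount in controversy is USD 15,900, which meets the USD 15,000 floor, which satisfies one of the alternatives. Condition met.
  (b) The claim is a tort claim, not a property claim, which satisfies one of the alternatives. Condition met.
  (c) The plaintiff resides in Casholm, not Kelwick. Not met.
  (d) The amount in controversy is 15,900 dollars, within the USD 25,000 ceiling, which satisfies one of the alternatives. Met.
  (e) Every defendant has filed written consent. Condition met.
  → The court lacks jurisdiction.
The Superior Court of Casholm:
  (a) The corporate defendant(s) have their principal place of business in Kelwick, not Casholm. Not satisfied.
  (b) Every defendant has filed written consent, so one alternative holds. Satisfied.
  (c) The claim is a tort claim — that alternative is enough. Condition met.
  (d) The claim is a tort claim, not a contract claim, which satisfies one of the alternatives. Satisfied.
  → No jurisdiction.
The Merholm Regional Court:
  (a) The corporate defendant(s) have their principal place of business in Kelwick, not Ulholm. Fails.
  (b) The plaintiff resides in Casholm, not Merholm; the claim does not concern real property — no alternative holds. Not satisfied.
  (c) The corporate defendant(s) are organised in Sylria, not Merholm. Not met.
  (d) The plaintiff resides in Casholm, which is not Merholm — that alternative is enough. Condition met.
  (e) The claim is a tort claim, not an employment claim. Not satisfied.
  → The court lacks jurisdiction.
The Provincial Court of Kelwick:
  (a) The claim does not concern real property. Fails.
  (b) Every defendant has filed written consent. Met.
  (c) The plaintiff resides in Casholm, which is not Merholm, so one alternative holds. Condition met.
  (d) The corporate defendant(s) have their principal place of business in Kelwick, not Merholm; no contract (and hence no place of execution) is alleged — every alternative fails. Not met.
  (e) The defendants reside as follows — Fennick Industries in Kelwick, Sable Holtz in Merholm, Talia Odell in Dunen — not all in Kelwick. Fails.
  → Not every requirement is met — no jurisdiction.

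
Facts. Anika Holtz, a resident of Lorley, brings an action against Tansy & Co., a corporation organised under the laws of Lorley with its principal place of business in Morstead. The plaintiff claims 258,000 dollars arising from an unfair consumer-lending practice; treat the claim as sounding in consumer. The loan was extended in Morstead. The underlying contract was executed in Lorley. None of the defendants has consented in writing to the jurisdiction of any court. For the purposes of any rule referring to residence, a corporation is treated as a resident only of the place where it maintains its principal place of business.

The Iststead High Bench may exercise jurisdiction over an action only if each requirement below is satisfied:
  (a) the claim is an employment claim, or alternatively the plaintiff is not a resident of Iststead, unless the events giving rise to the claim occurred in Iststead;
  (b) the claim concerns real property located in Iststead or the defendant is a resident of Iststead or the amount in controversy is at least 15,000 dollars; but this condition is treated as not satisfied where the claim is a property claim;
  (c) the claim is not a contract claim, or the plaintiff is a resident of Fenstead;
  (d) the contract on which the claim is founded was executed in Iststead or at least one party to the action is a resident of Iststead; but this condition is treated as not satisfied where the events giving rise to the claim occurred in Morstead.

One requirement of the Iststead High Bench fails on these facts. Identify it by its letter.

(d)

The Iststead High Bench:
  (a) The plaintiff resides in Lorley, which is not Iststead — that alternative is enough. Satisfied.
  (b) The amount in controversy is 258,000 dollars, which meets the $15,000 floor, so one alternative holds. The carve-out does not apply: the claim is a consumer claim, not a property claim. Met.
  (c) The claim is a consumer claim, not a contract claim, so this disjunct is met. Satisfied.
  (d) The contract was executed in Lorley, not Iststead; no party resides in Iststead — none of the alternatives is met. Not satisfied.
Only condition (d) fails.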